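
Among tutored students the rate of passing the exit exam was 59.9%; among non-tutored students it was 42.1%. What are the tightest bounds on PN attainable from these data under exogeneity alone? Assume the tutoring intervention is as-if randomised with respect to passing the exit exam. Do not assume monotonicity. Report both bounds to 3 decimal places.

0.297 ≤ PN ≤ 0.967

p₁ = 0.599, p₀ = 0.421.
Under exogeneity alone the bounds on PN are max{0,(p₁−p₀)/p₁} ≤ PN ≤ min{1,(1−p₀)/p₁}.
  lower = (p₁ − p₀)/p₁ = 0.178 / 0.599 ≈ 0.2972
  upper = min{1, (1 − p₀)/p₁} = 0.579 / 0.599 ≈ 0.9666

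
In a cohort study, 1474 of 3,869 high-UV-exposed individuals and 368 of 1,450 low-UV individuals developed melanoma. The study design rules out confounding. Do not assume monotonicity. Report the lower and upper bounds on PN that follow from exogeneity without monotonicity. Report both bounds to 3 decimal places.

0.334 ≤ PN ≤ 1.000

p₁ = P(outcome | exposed) = 1474/3869 = 0.38098
p₀ = P(outcome | unexposed) = 368/1450 = 0.25379
Under exogeneity alone the bounds on PN are max{0,(p₁−p₀)/p₁} ≤ PN ≤ min{1,(1−p₀)/p₁}.
  lower = (p₁ − p₀)/p₁ = 0.12718 / 0.38098 ≈ 0.3338
  upper = min{1, (1 − p₀)/p₁} = 0.74621 / 0.38098 ≈ 1.9587 → capped at 1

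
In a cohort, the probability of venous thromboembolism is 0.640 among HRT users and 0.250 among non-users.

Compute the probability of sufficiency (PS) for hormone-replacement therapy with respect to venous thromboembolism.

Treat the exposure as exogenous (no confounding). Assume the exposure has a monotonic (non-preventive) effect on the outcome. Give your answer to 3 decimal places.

PS ≈ 0.520

Let p₁ = 0.64, p₀ = 0.25.
Under exogeneity and monotonicity, PS = (p₁ − p₀) / (1 − p₀).
PS = (0.64 − 0.25) / (1 − 0.25) = 0.39 / 0.75 ≈ 0.5200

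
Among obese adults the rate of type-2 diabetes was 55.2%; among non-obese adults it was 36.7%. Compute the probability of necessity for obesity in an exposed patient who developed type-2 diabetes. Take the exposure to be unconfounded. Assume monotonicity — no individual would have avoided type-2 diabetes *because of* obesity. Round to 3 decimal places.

PN ≈ 0.335

p₁ = 0.552, p₀ = 0.367.
Under exogeneity and monotonicity, PN = (p₁ − p₀) / p₁.
PN = (0.552 − 0.367) / 0.552 = 0.185 / 0.552 ≈ 0.3351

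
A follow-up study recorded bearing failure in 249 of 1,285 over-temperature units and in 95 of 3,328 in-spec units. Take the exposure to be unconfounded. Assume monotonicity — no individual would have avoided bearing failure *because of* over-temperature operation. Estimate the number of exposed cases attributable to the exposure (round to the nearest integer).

p₁ = P(outcome | exposed) = 249/1285 = 0.19377
p₀ = P(outcome | unexposed) = 95/3328 = 0.028546
PN = (p₁ − p₀)/p₁ = (0.19377 − 0.028546) / 0.19377 ≈ 0.85269.
Attributable cases ≈ PN × (exposed cases) = 0.85269 × 249 ≈ 212.32.

about 212 cases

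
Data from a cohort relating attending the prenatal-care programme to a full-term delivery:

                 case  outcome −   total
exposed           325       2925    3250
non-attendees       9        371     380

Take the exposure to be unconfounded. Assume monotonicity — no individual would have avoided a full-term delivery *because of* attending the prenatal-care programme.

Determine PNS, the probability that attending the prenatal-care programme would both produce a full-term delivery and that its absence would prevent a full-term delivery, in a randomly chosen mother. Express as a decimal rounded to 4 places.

PNS ≈ 0.0763

p₁ = P(outcome | exposed) = 325/3250 = 0.1
p₀ = P(outcome | unexposed) = 9/380 = 0.023684
Under exogeneity and monotonicity, PNS = p₁ − p₀.
PNS = 0.1 − 0.023684 = 0.076316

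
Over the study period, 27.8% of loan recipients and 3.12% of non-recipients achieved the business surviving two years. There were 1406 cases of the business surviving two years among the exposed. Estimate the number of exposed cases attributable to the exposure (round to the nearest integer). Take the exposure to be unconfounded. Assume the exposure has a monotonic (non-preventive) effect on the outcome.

about 1248 cases

p₁ = 0.278, p₀ = 0.0312.
PN = (p₁ − p₀)/p₁ = (0.278 − 0.0312) / 0.278 ≈ 0.88777.
Attributable cases ≈ PN × (exposed cases) = 0.88777 × 1406 ≈ 1248.20.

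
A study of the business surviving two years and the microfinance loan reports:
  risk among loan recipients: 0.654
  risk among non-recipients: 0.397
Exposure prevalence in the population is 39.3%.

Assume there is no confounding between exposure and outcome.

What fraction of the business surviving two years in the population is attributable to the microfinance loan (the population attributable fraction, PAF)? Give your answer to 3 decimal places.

PAF ≈ 0.203

Let p₁ = 0.654, p₀ = 0.397.
Overall risk P(Y=1) = π·p₁ + (1−π)·p₀ = 0.393×0.654 + 0.607×0.397 = 0.498.
Under exogeneity, PAF = [P(Y=1) − p₀] / P(Y=1).
PAF = (0.498 − 0.397) / 0.498 ≈ 0.2028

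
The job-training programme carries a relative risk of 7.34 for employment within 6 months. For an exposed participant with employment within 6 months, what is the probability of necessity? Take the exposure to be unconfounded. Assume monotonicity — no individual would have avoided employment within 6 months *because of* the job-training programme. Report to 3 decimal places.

Under exogeneity and monotonicity, PN = (RR − 1) / RR = 1 − 1/RR.
PN = (7.34 − 1) / 7.34 = 6.34 / 7.34 ≈ 0.8638

PN ≈ 0.864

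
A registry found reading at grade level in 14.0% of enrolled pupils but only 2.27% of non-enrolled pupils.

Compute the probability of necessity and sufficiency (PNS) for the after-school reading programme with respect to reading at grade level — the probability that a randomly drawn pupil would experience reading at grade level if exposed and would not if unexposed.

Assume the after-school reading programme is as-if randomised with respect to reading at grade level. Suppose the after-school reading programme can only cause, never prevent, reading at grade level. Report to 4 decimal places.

p₁ = 0.14, p₀ = 0.0227.
Under exogeneity and monotonicity, PNS = p₁ − p₀.
PNS = 0.14 − 0.0227 = 0.1173

PNS ≈ 0.1173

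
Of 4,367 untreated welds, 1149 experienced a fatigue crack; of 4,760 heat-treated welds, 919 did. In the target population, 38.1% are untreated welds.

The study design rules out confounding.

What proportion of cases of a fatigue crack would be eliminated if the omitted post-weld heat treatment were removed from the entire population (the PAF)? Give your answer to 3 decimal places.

p₁ = P(outcome | exposed) = 1149/4367 = 0.26311
p₀ = P(outcome | unexposed) = 919/4760 = 0.19307
Overall risk P(Y=1) = π·p₁ + (1−π)·p₀ = 0.381×0.26311 + 0.619×0.19307 = 0.21975.
Under exogeneity, PAF = [P(Y=1) − p₀] / P(Y=1).
PAF = (0.21975 − 0.19307) / 0.21975 ≈ 0.1214

PAF ≈ 0.121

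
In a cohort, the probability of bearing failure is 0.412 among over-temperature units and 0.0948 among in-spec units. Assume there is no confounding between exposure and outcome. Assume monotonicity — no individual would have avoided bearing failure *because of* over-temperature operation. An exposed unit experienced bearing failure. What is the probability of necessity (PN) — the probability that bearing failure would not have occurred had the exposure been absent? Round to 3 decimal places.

PN ≈ 0.770

Let p₁ = 0.412, p₀ = 0.0948.
Under exogeneity and monotonicity, PN = (p₁ − p₀) / p₁.
PN = (0.412 − 0.0948) / 0.412 = 0.3172 / 0.412 ≈ 0.7699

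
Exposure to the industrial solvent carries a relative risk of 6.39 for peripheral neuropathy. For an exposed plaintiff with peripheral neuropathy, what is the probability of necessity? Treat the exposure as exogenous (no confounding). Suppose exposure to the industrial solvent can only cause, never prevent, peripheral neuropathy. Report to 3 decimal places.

Under exogeneity and monotonicity, PN = (RR − 1) / RR = 1 − 1/RR.
PN = (6.39 − 1) / 6.39 = 5.39 / 6.39 ≈ 0.8435

PN ≈ 0.844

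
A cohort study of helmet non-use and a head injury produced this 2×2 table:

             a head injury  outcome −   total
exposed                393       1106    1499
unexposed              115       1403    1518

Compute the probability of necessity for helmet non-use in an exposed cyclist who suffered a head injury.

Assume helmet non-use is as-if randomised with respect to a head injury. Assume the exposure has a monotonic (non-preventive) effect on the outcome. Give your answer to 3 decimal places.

p₁ = P(outcome | exposed) = 393/1499 = 0.26217
p₀ = P(outcome | unexposed) = 115/1518 = 0.075758
Under exogeneity and monotonicity, PN = (p₁ − p₀) / p₁.
PN = (0.26217 − 0.075758) / 0.26217 = 0.18642 / 0.26217 ≈ 0.7110

PN ≈ 0.711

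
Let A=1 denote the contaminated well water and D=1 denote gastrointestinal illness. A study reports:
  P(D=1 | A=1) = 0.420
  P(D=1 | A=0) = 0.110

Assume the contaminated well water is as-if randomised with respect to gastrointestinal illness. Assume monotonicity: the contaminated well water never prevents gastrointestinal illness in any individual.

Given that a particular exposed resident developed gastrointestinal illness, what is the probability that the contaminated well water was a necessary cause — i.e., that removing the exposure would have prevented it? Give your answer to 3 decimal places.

Let p₁ = 0.42, p₀ = 0.11.
Under exogeneity and monotonicity, PN = (p₁ − p₀) / p₁.
PN = (0.42 − 0.11) / 0.42 = 0.31 / 0.42 ≈ 0.7381

PN ≈ 0.738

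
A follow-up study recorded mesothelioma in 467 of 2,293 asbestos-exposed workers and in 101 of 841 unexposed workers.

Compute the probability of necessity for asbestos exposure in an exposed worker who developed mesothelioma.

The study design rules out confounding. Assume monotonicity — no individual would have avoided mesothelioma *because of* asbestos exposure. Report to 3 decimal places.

p₁ = P(outcome | exposed) = 467/2293 = 0.20366
p₀ = P(outcome | unexposed) = 101/841 = 0.1201
Under exogeneity and monotonicity, PN = (p₁ − p₀) / p₁.
PN = (0.20366 − 0.1201) / 0.20366 = 0.083568 / 0.20366 ≈ 0.4103

PN ≈ 0.410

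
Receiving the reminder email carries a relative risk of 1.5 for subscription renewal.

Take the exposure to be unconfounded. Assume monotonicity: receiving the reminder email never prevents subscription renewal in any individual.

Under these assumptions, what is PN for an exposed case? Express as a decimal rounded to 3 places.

Under exogeneity and monotonicity, PN = (RR − 1) / RR = 1 − 1/RR.
PN = (1.5 − 1) / 1.5 = 0.5 / 1.5 ≈ 0.3333

PN ≈ 0.333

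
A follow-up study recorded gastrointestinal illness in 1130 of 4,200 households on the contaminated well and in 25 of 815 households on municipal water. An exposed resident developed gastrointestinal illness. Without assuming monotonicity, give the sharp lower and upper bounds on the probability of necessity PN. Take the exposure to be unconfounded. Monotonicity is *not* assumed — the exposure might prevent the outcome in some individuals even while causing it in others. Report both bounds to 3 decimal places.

p₁ = P(outcome | exposed) = 1130/4200 = 0.26905
p₀ = P(outcome | unexposed) = 25/815 = 0.030675
Under exogeneity alone the bounds on PN are max{0,(p₁−p₀)/p₁} ≤ PN ≤ min{1,(1−p₀)/p₁}.
  lower = (p₁ − p₀)/p₁ = 0.23837 / 0.26905 ≈ 0.8860
  upper = min{1, (1 − p₀)/p₁} = 0.96933 / 0.26905 ≈ 3.6028 → capped at 1

0.886 ≤ PN ≤ 1.000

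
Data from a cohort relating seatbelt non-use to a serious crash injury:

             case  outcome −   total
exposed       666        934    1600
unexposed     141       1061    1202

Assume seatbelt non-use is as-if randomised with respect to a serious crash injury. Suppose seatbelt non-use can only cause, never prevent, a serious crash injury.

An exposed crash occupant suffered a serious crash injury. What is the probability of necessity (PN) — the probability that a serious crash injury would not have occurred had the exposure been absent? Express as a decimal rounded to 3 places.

PN ≈ 0.718

p₁ = P(outcome | exposed) = 666/1600 = 0.41625
p₀ = P(outcome | unexposed) = 141/1202 = 0.1173
Under exogeneity and monotonicity, PN = (p₁ − p₀) / p₁.
PN = (0.41625 − 0.1173) / 0.41625 = 0.29895 / 0.41625 ≈ 0.7182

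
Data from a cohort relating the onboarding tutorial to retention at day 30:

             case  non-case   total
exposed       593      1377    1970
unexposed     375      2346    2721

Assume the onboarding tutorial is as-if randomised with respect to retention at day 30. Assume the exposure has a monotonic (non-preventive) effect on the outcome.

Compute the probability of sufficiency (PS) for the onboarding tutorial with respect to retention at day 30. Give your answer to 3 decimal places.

PS ≈ 0.189

p₁ = P(outcome | exposed) = 593/1970 = 0.30102
p₀ = P(outcome | unexposed) = 375/2721 = 0.13782
Under exogeneity and monotonicity, PS = (p₁ − p₀) / (1 − p₀).
PS = (0.30102 − 0.13782) / (1 − 0.13782) = 0.1632 / 0.86218 ≈ 0.1893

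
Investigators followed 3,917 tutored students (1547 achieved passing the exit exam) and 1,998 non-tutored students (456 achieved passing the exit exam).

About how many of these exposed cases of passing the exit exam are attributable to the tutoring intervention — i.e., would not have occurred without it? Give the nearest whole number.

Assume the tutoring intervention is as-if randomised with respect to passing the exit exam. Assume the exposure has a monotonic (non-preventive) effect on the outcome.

p₁ = P(outcome | exposed) = 1547/3917 = 0.39495
p₀ = P(outcome | unexposed) = 456/1998 = 0.22823
PN = (p₁ − p₀)/p₁ = (0.39495 − 0.22823) / 0.39495 ≈ 0.42213.
Attributable cases ≈ PN × (exposed cases) = 0.42213 × 1547 ≈ 653.03.

about 653 cases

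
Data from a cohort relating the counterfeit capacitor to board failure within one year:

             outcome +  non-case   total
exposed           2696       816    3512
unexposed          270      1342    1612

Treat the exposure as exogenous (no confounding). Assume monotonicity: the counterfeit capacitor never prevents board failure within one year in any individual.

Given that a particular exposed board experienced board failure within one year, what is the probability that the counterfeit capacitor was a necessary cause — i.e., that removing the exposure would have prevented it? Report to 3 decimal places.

p₁ = P(outcome | exposed) = 2696/3512 = 0.76765
p₀ = P(outcome | unexposed) = 270/1612 = 0.16749
Under exogeneity and monotonicity, PN = (p₁ − p₀) / p₁.
PN = (0.76765 − 0.16749) / 0.76765 = 0.60016 / 0.76765 ≈ 0.7818

PN ≈ 0.782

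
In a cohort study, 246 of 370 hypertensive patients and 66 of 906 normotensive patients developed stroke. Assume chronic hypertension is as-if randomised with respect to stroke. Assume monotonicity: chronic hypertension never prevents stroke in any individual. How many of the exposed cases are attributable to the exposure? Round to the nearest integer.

about 219 cases

p₁ = P(outcome | exposed) = 246/370 = 0.66486
p₀ = P(outcome | unexposed) = 66/906 = 0.072848
PN = (p₁ − p₀)/p₁ = (0.66486 − 0.072848) / 0.66486 ≈ 0.89043.
Attributable cases ≈ PN × (exposed cases) = 0.89043 × 246 ≈ 219.05.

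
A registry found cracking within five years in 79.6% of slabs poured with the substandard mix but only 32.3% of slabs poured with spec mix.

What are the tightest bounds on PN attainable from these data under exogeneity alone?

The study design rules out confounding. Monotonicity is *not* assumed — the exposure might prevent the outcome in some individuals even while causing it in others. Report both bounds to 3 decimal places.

p₁ = 0.796, p₀ = 0.323.
Under exogeneity alone the bounds on PN are max{0,(p₁−p₀)/p₁} ≤ PN ≤ min{1,(1−p₀)/p₁}.
  lower = (p₁ − p₀)/p₁ = 0.473 / 0.796 ≈ 0.5942
  upper = min{1, (1 − p₀)/p₁} = 0.677 / 0.796 ≈ 0.8505

0.594 ≤ PN ≤ 0.851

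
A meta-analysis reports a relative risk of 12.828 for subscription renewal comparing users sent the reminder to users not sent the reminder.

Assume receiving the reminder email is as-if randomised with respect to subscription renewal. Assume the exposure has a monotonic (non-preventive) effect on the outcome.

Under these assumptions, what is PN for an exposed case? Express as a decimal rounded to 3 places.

PN ≈ 0.922

Under exogeneity and monotonicity, PN = (RR − 1) / RR = 1 − 1/RR.
PN = (12.828 − 1) / 12.828 = 11.83 / 12.828 ≈ 0.9220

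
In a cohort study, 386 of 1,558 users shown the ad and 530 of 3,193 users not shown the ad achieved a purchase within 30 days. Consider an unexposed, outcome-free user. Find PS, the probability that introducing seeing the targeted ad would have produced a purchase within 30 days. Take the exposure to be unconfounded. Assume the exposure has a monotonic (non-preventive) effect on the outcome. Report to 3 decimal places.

PS ≈ 0.098

p₁ = P(outcome | exposed) = 386/1558 = 0.24775
p₀ = P(outcome | unexposed) = 530/3193 = 0.16599
Under exogeneity and monotonicity, PS = (p₁ − p₀) / (1 − p₀).
PS = (0.24775 − 0.16599) / (1 − 0.16599) = 0.081765 / 0.83401 ≈ 0.0980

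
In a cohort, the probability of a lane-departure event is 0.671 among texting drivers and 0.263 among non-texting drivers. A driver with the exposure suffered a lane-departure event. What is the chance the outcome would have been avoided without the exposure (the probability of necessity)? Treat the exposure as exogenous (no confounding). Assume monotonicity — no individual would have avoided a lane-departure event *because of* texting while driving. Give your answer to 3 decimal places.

PN ≈ 0.608

Let p₁ = 0.671, p₀ = 0.263.
Under exogeneity and monotonicity, PN = (p₁ − p₀) / p₁.
PN = (0.671 − 0.263) / 0.671 = 0.408 / 0.671 ≈ 0.6080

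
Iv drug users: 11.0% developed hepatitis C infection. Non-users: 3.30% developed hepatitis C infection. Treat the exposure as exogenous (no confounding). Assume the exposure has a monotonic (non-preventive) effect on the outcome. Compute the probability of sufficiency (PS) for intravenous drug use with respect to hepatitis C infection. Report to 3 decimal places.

PS ≈ 0.080

p₁ = 0.11, p₀ = 0.033.
Under exogeneity and monotonicity, PS = (p₁ − p₀) / (1 − p₀).
PS = (0.11 − 0.033) / (1 − 0.033) = 0.077 / 0.967 ≈ 0.0796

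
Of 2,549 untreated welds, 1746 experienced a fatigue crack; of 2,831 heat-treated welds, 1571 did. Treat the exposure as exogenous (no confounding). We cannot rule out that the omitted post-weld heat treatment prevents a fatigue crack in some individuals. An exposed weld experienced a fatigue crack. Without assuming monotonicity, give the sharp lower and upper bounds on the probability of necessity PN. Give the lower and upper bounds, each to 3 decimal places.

0.190 ≤ PN ≤ 0.650

p₁ = P(outcome | exposed) = 1746/2549 = 0.68497
p₀ = P(outcome | unexposed) = 1571/2831 = 0.55493
Under exogeneity alone the bounds on PN are max{0,(p₁−p₀)/p₁} ≤ PN ≤ min{1,(1−p₀)/p₁}.
  lower = (p₁ − p₀)/p₁ = 0.13005 / 0.68497 ≈ 0.1899
  upper = min{1, (1 − p₀)/p₁} = 0.44507 / 0.68497 ≈ 0.6498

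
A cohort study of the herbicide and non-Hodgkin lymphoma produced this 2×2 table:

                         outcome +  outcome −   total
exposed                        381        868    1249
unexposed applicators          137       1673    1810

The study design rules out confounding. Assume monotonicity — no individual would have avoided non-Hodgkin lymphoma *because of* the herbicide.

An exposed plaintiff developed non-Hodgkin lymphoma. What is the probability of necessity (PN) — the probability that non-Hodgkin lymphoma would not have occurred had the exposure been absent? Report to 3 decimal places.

p₁ = P(outcome | exposed) = 381/1249 = 0.30504
p₀ = P(outcome | unexposed) = 137/1810 = 0.075691
Under exogeneity and monotonicity, PN = (p₁ − p₀) / p₁.
PN = (0.30504 − 0.075691) / 0.30504 = 0.22935 / 0.30504 ≈ 0.7519

PN ≈ 0.752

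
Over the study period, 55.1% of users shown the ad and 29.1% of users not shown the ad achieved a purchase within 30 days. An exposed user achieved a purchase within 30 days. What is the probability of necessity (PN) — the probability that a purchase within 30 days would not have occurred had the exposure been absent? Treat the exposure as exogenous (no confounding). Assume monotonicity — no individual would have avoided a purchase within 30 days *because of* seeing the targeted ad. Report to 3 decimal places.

p₁ = 0.551, p₀ = 0.291.
Under exogeneity and monotonicity, PN = (p₁ − p₀) / p₁.
PN = (0.551 − 0.291) / 0.551 = 0.26 / 0.551 ≈ 0.4719

PN ≈ 0.472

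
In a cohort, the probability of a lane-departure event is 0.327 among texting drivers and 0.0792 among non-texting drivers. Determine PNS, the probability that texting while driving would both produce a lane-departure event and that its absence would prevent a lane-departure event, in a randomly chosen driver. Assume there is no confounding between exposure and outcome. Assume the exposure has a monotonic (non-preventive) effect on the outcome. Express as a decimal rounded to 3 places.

Let p₁ = 0.327, p₀ = 0.0792.
Under exogeneity and monotonicity, PNS = p₁ − p₀.
PNS = 0.327 − 0.0792 = 0.2478

PNS ≈ 0.248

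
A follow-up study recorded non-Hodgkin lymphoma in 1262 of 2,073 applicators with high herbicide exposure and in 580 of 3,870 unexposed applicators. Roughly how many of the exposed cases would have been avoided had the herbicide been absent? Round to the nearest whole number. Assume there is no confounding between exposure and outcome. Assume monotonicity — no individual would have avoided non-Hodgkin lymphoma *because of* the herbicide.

p₁ = P(outcome | exposed) = 1262/2073 = 0.60878
p₀ = P(outcome | unexposed) = 580/3870 = 0.14987
PN = (p₁ − p₀)/p₁ = (0.60878 − 0.14987) / 0.60878 ≈ 0.75382.
Attributable cases ≈ PN × (exposed cases) = 0.75382 × 1262 ≈ 951.32.

about 951 cases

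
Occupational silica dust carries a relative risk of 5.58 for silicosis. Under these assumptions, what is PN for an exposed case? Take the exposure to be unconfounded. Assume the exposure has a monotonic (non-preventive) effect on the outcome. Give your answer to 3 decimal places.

Under exogeneity and monotonicity, PN = (RR − 1) / RR = 1 − 1/RR.
PN = (5.58 − 1) / 5.58 = 4.58 / 5.58 ≈ 0.8208

PN ≈ 0.821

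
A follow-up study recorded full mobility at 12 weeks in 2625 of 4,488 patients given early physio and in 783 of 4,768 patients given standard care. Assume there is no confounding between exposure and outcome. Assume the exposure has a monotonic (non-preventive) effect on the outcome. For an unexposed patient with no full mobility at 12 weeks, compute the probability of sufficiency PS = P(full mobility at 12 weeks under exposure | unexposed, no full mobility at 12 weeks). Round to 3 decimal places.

p₁ = P(outcome | exposed) = 2625/4488 = 0.58489
p₀ = P(outcome | unexposed) = 783/4768 = 0.16422
Under exogeneity and monotonicity, PS = (p₁ − p₀) / (1 − p₀).
PS = (0.58489 − 0.16422) / (1 − 0.16422) = 0.42067 / 0.83578 ≈ 0.5033

PS ≈ 0.503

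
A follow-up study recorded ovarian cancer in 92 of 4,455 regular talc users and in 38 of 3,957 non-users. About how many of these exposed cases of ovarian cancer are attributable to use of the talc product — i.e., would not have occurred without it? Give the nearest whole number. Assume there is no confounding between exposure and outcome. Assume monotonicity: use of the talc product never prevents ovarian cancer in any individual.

p₁ = P(outcome | exposed) = 92/4455 = 0.020651
p₀ = P(outcome | unexposed) = 38/3957 = 0.0096032
PN = (p₁ − p₀)/p₁ = (0.020651 − 0.0096032) / 0.020651 ≈ 0.53497.
Attributable cases ≈ PN × (exposed cases) = 0.53497 × 92 ≈ 49.22.

about 49 cases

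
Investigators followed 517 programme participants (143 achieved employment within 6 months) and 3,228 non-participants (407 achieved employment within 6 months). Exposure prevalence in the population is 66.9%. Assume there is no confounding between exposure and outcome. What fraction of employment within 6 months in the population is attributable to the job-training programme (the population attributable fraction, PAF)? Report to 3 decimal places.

PAF ≈ 0.444

p₁ = P(outcome | exposed) = 143/517 = 0.2766
p₀ = P(outcome | unexposed) = 407/3228 = 0.12608
Overall risk P(Y=1) = π·p₁ + (1−π)·p₀ = 0.669×0.2766 + 0.331×0.12608 = 0.22678.
Under exogeneity, PAF = [P(Y=1) − p₀] / P(Y=1).
PAF = (0.22678 − 0.12608) / 0.22678 ≈ 0.4440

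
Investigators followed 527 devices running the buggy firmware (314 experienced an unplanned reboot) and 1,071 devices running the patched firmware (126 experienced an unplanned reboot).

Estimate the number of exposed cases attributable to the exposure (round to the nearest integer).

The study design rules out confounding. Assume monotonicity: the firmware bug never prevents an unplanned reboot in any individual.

about 252 cases

p₁ = P(outcome | exposed) = 314/527 = 0.59583
p₀ = P(outcome | unexposed) = 126/1071 = 0.11765
PN = (p₁ − p₀)/p₁ = (0.59583 − 0.11765) / 0.59583 ≈ 0.80255.
Attributable cases ≈ PN × (exposed cases) = 0.80255 × 314 ≈ 252.00.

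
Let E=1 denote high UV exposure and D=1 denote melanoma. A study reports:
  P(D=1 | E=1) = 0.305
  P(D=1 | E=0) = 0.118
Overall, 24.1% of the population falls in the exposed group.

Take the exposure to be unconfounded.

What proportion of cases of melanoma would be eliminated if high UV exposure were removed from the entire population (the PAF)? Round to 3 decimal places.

PAF ≈ 0.276

Let p₁ = 0.305, p₀ = 0.118.
Overall risk P(Y=1) = π·p₁ + (1−π)·p₀ = 0.241×0.305 + 0.759×0.118 = 0.16307.
Under exogeneity, PAF = [P(Y=1) − p₀] / P(Y=1).
PAF = (0.16307 − 0.118) / 0.16307 ≈ 0.2764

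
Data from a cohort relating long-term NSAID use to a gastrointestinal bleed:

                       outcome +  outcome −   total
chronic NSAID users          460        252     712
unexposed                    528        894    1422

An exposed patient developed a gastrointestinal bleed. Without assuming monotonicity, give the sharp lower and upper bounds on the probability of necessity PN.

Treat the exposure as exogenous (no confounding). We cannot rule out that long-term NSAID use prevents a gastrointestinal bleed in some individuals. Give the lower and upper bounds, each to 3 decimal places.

p₁ = P(outcome | exposed) = 460/712 = 0.64607
p₀ = P(outcome | unexposed) = 528/1422 = 0.37131
Under exogeneity alone the bounds on PN are max{0,(p₁−p₀)/p₁} ≤ PN ≤ min{1,(1−p₀)/p₁}.
  lower = (p₁ − p₀)/p₁ = 0.27476 / 0.64607 ≈ 0.4253
  upper = min{1, (1 − p₀)/p₁} = 0.62869 / 0.64607 ≈ 0.9731

0.425 ≤ PN ≤ 0.973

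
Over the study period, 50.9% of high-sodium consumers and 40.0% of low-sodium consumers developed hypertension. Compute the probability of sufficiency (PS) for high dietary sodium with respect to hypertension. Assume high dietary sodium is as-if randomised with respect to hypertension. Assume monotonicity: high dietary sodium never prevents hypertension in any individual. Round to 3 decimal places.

p₁ = 0.509, p₀ = 0.4.
Under exogeneity and monotonicity, PS = (p₁ − p₀) / (1 − p₀).
PS = (0.509 − 0.4) / (1 − 0.4) = 0.109 / 0.6 ≈ 0.1817

PS ≈ 0.182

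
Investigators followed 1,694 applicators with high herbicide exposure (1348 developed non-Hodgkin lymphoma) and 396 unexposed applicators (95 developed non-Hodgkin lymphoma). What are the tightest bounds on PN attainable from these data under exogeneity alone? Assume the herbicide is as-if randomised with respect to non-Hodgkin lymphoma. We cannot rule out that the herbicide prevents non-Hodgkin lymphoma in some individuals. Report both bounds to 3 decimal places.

p₁ = P(outcome | exposed) = 1348/1694 = 0.79575
p₀ = P(outcome | unexposed) = 95/396 = 0.2399
Under exogeneity alone the bounds on PN are max{0,(p₁−p₀)/p₁} ≤ PN ≤ min{1,(1−p₀)/p₁}.
  lower = (p₁ − p₀)/p₁ = 0.55585 / 0.79575 ≈ 0.6985
  upper = min{1, (1 − p₀)/p₁} = 0.7601 / 0.79575 ≈ 0.9552

0.699 ≤ PN ≤ 0.955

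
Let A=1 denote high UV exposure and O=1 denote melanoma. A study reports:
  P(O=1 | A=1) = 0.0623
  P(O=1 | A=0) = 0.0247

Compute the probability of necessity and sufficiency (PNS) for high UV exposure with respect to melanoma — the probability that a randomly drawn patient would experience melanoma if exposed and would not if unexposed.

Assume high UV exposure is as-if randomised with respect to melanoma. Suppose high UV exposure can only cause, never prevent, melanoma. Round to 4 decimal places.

Let p₁ = 0.0623, p₀ = 0.0247.
Under exogeneity and monotonicity, PNS = p₁ − p₀.
PNS = 0.0623 − 0.0247 = 0.0376

PNS ≈ 0.0376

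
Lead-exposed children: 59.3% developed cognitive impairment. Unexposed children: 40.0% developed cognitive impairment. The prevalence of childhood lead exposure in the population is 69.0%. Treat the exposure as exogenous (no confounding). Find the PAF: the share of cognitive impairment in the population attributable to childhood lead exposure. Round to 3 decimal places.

PAF ≈ 0.250

p₁ = 0.593, p₀ = 0.4.
Overall risk P(Y=1) = π·p₁ + (1−π)·p₀ = 0.69×0.593 + 0.31×0.4 = 0.53317.
Under exogeneity, PAF = [P(Y=1) − p₀] / P(Y=1).
PAF = (0.53317 − 0.4) / 0.53317 ≈ 0.2498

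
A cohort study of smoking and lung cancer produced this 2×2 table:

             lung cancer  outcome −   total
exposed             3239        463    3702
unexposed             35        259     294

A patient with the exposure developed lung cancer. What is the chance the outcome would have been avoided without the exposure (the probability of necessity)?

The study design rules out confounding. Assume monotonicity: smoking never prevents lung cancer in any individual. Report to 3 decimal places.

PN ≈ 0.864

p₁ = P(outcome | exposed) = 3239/3702 = 0.87493
p₀ = P(outcome | unexposed) = 35/294 = 0.11905
Under exogeneity and monotonicity, PN = (p₁ − p₀) / p₁.
PN = (0.87493 − 0.11905) / 0.87493 = 0.75588 / 0.87493 ≈ 0.8639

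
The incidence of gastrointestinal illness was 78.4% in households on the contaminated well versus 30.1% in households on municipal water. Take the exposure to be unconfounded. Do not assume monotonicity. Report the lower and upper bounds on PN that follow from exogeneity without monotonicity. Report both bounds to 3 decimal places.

0.616 ≤ PN ≤ 0.892

p₁ = 0.784, p₀ = 0.301.
Under exogeneity alone the bounds on PN are max{0,(p₁−p₀)/p₁} ≤ PN ≤ min{1,(1−p₀)/p₁}.
  lower = (p₁ − p₀)/p₁ = 0.483 / 0.784 ≈ 0.6161
  upper = min{1, (1 − p₀)/p₁} = 0.699 / 0.784 ≈ 0.8916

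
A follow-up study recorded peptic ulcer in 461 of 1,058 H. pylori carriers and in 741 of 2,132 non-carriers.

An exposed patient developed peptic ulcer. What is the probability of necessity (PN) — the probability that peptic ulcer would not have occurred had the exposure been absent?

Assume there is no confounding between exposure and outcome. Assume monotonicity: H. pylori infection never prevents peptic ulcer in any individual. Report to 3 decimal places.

PN ≈ 0.202

p₁ = P(outcome | exposed) = 461/1058 = 0.43573
p₀ = P(outcome | unexposed) = 741/2132 = 0.34756
Under exogeneity and monotonicity, PN = (p₁ − p₀) / p₁.
PN = (0.43573 − 0.34756) / 0.43573 = 0.088167 / 0.43573 ≈ 0.2023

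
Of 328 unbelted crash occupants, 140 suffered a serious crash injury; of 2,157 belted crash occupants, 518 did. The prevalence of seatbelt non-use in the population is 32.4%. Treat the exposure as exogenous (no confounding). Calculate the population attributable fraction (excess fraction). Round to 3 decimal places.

p₁ = P(outcome | exposed) = 140/328 = 0.42683
p₀ = P(outcome | unexposed) = 518/2157 = 0.24015
Overall risk P(Y=1) = π·p₁ + (1−π)·p₀ = 0.324×0.42683 + 0.676×0.24015 = 0.30063.
Under exogeneity, PAF = [P(Y=1) − p₀] / P(Y=1).
PAF = (0.30063 − 0.24015) / 0.30063 ≈ 0.2012

PAF ≈ 0.201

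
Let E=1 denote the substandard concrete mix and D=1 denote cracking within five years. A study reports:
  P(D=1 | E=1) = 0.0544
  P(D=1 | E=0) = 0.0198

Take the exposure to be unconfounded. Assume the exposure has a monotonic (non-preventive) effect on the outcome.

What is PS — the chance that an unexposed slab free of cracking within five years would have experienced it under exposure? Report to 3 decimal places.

Let p₁ = 0.0544, p₀ = 0.0198.
Under exogeneity and monotonicity, PS = (p₁ − p₀) / (1 − p₀).
PS = (0.0544 − 0.0198) / (1 − 0.0198) = 0.0346 / 0.9802 ≈ 0.0353

PS ≈ 0.035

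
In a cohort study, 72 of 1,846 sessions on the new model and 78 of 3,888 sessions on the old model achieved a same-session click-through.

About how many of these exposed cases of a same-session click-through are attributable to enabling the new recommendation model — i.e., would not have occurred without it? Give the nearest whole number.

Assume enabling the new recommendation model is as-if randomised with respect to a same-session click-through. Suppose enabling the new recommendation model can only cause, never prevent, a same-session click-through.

about 35 cases

p₁ = P(outcome | exposed) = 72/1846 = 0.039003
p₀ = P(outcome | unexposed) = 78/3888 = 0.020062
PN = (p₁ − p₀)/p₁ = (0.039003 − 0.020062) / 0.039003 ≈ 0.48564.
Attributable cases ≈ PN × (exposed cases) = 0.48564 × 72 ≈ 34.97.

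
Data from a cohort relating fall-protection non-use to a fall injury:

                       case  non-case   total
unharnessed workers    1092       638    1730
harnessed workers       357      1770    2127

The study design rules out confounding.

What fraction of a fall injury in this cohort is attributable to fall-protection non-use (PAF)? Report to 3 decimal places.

PAF ≈ 0.553

p₁ = P(outcome | exposed) = 1092/1730 = 0.63121
p₀ = P(outcome | unexposed) = 357/2127 = 0.16784
Exposure prevalence π = 1730/3857 = 0.44854; overall risk P(Y=1) = 0.37568.
Under exogeneity, PAF = [P(Y=1) − p₀]/P(Y=1).
PAF = (0.37568 − 0.16784) / 0.37568 ≈ 0.5532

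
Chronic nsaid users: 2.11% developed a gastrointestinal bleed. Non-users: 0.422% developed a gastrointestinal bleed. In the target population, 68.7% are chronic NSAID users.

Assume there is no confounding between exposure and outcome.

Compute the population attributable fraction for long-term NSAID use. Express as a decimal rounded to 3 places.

p₁ = 0.0211, p₀ = 0.00422.
Overall risk P(Y=1) = π·p₁ + (1−π)·p₀ = 0.687×0.0211 + 0.313×0.00422 = 0.015817.
Under exogeneity, PAF = [P(Y=1) − p₀] / P(Y=1).
PAF = (0.015817 − 0.00422) / 0.015817 ≈ 0.7332

PAF ≈ 0.733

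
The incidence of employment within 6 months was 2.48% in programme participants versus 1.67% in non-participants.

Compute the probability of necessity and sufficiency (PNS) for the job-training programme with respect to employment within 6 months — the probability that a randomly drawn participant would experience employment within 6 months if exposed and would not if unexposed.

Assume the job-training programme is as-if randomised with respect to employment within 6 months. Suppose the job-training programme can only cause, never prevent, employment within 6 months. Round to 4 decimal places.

p₁ = 0.0248, p₀ = 0.0167.
Under exogeneity and monotonicity, PNS = p₁ − p₀.
PNS = 0.0248 − 0.0167 = 0.0081

PNS ≈ 0.0081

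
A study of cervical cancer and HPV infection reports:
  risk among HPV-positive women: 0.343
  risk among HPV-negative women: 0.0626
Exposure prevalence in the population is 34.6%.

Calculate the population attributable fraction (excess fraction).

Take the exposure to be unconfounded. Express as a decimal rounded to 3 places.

Let p₁ = 0.343, p₀ = 0.0626.
Overall risk P(Y=1) = π·p₁ + (1−π)·p₀ = 0.346×0.343 + 0.654×0.0626 = 0.15962.
Under exogeneity, PAF = [P(Y=1) − p₀] / P(Y=1).
PAF = (0.15962 − 0.0626) / 0.15962 ≈ 0.6078

PAF ≈ 0.608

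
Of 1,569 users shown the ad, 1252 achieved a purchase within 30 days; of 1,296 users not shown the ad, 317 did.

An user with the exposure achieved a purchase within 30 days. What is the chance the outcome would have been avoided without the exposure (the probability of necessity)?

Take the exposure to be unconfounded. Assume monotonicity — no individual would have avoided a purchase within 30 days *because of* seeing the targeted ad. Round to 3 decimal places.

p₁ = P(outcome | exposed) = 1252/1569 = 0.79796
p₀ = P(outcome | unexposed) = 317/1296 = 0.2446
Under exogeneity and monotonicity, PN = (p₁ − p₀) / p₁.
PN = (0.79796 − 0.2446) / 0.79796 = 0.55336 / 0.79796 ≈ 0.6935

PN ≈ 0.693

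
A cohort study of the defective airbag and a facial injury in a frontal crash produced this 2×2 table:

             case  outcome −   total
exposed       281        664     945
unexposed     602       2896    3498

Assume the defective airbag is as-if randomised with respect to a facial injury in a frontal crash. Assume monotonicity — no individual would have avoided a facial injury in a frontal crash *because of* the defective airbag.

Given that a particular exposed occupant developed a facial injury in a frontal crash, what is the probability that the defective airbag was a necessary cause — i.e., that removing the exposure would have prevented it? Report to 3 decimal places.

PN ≈ 0.421

p₁ = P(outcome | exposed) = 281/945 = 0.29735
p₀ = P(outcome | unexposed) = 602/3498 = 0.1721
Under exogeneity and monotonicity, PN = (p₁ − p₀) / p₁.
PN = (0.29735 − 0.1721) / 0.29735 = 0.12526 / 0.29735 ≈ 0.4212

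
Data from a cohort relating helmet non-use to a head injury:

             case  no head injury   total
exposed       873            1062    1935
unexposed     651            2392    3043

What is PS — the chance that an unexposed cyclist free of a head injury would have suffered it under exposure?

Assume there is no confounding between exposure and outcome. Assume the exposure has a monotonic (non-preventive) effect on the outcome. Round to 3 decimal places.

p₁ = P(outcome | exposed) = 873/1935 = 0.45116
p₀ = P(outcome | unexposed) = 651/3043 = 0.21393
Under exogeneity and monotonicity, PS = (p₁ − p₀) / (1 − p₀).
PS = (0.45116 − 0.21393) / (1 − 0.21393) = 0.23723 / 0.78607 ≈ 0.3018

PS ≈ 0.302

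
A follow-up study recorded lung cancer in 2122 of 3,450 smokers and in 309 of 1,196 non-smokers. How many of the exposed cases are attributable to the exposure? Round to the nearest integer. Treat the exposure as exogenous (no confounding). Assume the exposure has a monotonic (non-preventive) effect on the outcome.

about 1231 cases

p₁ = P(outcome | exposed) = 2122/3450 = 0.61507
p₀ = P(outcome | unexposed) = 309/1196 = 0.25836
PN = (p₁ − p₀)/p₁ = (0.61507 − 0.25836) / 0.61507 ≈ 0.57995.
Attributable cases ≈ PN × (exposed cases) = 0.57995 × 2122 ≈ 1230.65.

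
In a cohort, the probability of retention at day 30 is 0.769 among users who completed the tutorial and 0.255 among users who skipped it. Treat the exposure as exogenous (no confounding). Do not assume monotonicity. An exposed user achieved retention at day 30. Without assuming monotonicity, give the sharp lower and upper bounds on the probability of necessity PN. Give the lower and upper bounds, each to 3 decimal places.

0.668 ≤ PN ≤ 0.969

Let p₁ = 0.769, p₀ = 0.255.
Under exogeneity alone the bounds on PN are max{0,(p₁−p₀)/p₁} ≤ PN ≤ min{1,(1−p₀)/p₁}.
  lower = (p₁ − p₀)/p₁ = 0.514 / 0.769 ≈ 0.6684
  upper = min{1, (1 − p₀)/p₁} = 0.745 / 0.769 ≈ 0.9688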